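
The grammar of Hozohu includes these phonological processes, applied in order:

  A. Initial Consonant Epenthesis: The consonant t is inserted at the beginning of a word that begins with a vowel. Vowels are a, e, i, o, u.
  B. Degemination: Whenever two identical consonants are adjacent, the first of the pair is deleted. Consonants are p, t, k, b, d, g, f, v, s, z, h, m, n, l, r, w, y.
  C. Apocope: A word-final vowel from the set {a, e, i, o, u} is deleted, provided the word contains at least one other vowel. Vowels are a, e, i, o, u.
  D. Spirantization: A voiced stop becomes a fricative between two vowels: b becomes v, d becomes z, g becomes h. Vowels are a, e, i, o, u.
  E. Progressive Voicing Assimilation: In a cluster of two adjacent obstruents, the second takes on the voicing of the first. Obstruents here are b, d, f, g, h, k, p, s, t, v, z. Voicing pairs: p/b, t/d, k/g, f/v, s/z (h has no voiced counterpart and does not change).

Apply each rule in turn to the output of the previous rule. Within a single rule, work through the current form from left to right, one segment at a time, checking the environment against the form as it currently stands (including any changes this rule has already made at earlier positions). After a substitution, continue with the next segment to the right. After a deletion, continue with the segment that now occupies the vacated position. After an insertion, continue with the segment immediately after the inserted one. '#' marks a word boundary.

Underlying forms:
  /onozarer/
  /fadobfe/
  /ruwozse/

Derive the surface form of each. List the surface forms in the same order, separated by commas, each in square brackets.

[tonozarer], [fazobv], [ruwozz]

/onozarer/:
  A Initial Consonant Epenthesis: [onozarer] → [tonozarer]
  B Degemination: no change — [tonozarer]
  C Apocope: no change — [tonozarer]
  D Spirantization: no change — [tonozarer]
  E Progressive Voicing Assimilation: no change — [tonozarer]
/fadobfe/:
  A Initial Consonant Epenthesis: no change — [fadobfe]
  B Degemination: no change — [fadobfe]
  C Apocope: [fadobfe] → [fadobf]
  D Spirantization: [fadobf] → [fazobf]
  E Progressive Voicing Assimilation: [fazobf] → [fazobv]
/ruwozse/:
  A Initial Consonant Epenthesis: no change — [ruwozse]
  B Degemination: no change — [ruwozse]
  C Apocope: [ruwozse] → [ruwozs]
  D Spirantization: no change — [ruwozs]
  E Progressive Voicing Assimilation: [ruwozs] → [ruwozz]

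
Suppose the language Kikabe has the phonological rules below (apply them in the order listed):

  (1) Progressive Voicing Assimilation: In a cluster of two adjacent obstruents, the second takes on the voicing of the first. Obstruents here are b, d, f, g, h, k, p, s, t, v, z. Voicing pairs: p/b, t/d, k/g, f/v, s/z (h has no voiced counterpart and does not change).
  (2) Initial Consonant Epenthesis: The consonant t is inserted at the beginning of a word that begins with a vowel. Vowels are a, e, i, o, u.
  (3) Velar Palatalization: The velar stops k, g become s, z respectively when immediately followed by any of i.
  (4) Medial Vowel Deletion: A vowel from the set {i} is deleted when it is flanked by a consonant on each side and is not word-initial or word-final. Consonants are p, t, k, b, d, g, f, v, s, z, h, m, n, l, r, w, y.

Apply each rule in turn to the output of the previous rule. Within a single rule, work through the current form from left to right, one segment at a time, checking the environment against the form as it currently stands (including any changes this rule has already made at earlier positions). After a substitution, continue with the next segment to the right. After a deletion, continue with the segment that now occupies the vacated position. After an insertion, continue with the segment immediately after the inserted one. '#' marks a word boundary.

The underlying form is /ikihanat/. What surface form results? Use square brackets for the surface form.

[tshanat]

(1) Progressive Voicing Assimilation: no change — [ikihanat]
(2) Initial Consonant Epenthesis: [ikihanat] → [tikihanat]
(3) Velar Palatalization: [tikihanat] → [tisihanat]
(4) Medial Vowel Deletion: [tisihanat] → [tshanat]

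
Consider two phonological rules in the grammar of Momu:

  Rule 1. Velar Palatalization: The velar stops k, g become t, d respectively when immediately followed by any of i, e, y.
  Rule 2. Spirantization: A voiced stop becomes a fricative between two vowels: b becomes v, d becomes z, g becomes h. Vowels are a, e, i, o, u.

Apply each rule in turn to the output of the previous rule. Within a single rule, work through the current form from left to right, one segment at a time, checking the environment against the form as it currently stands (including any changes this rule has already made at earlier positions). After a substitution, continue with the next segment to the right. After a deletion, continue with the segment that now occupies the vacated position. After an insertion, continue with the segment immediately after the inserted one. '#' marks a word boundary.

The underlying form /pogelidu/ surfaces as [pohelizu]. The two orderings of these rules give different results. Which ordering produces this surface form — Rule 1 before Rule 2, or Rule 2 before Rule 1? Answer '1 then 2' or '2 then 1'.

2 then 1

Order 1 then 2:
  1 Velar Palatalization: [pogelidu] → [podelidu]
  2 Spirantization: [podelidu] → [pozelizu]
  result: [pozelizu]
Order 2 then 1:
  2 Spirantization: [pogelidu] → [pohelizu]
  1 Velar Palatalization: no change — [pohelizu]
  result: [pohelizu]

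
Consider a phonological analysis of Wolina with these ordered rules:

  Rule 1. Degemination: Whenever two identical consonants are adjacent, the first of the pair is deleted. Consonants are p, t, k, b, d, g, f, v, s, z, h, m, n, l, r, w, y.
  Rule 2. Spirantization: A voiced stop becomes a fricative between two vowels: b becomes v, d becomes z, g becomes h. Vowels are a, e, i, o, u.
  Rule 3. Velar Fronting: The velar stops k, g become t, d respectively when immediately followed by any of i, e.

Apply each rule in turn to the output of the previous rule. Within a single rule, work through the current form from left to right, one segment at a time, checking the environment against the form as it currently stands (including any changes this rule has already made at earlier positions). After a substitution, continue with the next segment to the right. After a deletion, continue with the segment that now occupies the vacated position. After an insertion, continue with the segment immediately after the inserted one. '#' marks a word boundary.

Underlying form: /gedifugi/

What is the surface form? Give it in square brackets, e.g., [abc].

[dezifuhi]

Rule 1 Degemination: no change — [gedifugi]
Rule 2 Spirantization: [gedifugi] → [gezifuhi]
Rule 3 Velar Fronting: [gezifuhi] → [dezifuhi]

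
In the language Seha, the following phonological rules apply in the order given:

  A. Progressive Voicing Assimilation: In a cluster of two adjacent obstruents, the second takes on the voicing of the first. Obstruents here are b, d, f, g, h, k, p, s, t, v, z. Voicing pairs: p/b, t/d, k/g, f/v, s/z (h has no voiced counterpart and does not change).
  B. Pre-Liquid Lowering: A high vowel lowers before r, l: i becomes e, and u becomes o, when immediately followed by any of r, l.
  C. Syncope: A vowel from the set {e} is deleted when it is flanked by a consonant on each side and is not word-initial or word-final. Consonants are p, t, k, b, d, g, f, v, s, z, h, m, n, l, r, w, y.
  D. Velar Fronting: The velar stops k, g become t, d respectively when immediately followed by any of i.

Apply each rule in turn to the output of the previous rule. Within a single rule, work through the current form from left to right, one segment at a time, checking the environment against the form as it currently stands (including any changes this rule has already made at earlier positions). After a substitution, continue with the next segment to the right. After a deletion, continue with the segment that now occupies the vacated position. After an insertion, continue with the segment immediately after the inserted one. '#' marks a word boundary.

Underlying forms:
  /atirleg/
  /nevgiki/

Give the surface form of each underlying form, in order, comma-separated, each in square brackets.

/atirleg/:
  A Progressive Voicing Assimilation: no change — [atirleg]
  B Pre-Liquid Lowering: [atirleg] → [aterleg]
  C Syncope: [aterleg] → [atrlg]
  D Velar Fronting: no change — [atrlg]
/nevgiki/:
  A Progressive Voicing Assimilation: no change — [nevgiki]
  B Pre-Liquid Lowering: no change — [nevgiki]
  C Syncope: [nevgiki] → [nvgiki]
  D Velar Fronting: [nvgiki] → [nvditi]

[atrlg], [nvditi]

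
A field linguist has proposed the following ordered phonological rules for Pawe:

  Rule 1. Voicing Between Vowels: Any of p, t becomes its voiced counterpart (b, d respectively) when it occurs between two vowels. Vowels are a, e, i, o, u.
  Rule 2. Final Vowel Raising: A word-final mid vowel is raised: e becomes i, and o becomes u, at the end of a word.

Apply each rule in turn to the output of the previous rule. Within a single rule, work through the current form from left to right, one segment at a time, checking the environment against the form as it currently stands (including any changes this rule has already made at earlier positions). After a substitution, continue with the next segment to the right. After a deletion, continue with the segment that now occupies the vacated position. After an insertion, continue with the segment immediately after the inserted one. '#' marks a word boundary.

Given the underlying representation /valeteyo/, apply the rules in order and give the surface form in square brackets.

Rule 1 Voicing Between Vowels: [valeteyo] → [valedeyo]
Rule 2 Final Vowel Raising: [valedeyo] → [valedeyu]

[valedeyu]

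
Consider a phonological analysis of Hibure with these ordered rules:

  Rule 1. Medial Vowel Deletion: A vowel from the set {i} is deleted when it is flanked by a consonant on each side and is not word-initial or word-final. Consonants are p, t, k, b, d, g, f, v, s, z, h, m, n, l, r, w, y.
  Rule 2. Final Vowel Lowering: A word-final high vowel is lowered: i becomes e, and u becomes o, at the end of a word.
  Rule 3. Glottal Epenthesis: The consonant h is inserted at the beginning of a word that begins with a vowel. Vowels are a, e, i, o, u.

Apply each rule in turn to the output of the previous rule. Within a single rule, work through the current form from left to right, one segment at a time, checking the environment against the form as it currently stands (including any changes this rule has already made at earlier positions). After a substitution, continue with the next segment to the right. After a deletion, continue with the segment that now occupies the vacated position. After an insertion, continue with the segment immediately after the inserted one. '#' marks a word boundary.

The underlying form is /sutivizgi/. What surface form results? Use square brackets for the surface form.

[sutvzge]

Rule 1 Medial Vowel Deletion: [sutivizgi] → [sutvzgi]
Rule 2 Final Vowel Lowering: [sutvzgi] → [sutvzge]
Rule 3 Glottal Epenthesis: no change — [sutvzge]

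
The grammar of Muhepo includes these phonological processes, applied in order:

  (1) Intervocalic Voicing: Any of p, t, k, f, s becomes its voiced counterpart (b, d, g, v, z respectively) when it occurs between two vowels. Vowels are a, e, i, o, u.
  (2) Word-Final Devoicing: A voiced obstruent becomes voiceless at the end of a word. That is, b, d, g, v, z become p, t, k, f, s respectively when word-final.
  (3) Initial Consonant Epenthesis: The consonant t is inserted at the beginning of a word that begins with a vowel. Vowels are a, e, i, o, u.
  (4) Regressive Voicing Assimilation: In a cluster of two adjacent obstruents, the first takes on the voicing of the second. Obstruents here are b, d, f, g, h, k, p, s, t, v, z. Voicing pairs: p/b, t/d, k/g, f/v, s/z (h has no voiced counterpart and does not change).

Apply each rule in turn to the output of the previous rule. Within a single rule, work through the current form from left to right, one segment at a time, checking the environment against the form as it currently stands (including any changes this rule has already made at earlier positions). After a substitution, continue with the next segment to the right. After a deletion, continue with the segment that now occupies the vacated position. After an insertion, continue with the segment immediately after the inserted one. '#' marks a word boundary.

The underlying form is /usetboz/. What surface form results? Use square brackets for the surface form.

(1) Intervocalic Voicing: [usetboz] → [uzetboz]
(2) Word-Final Devoicing: [uzetboz] → [uzetbos]
(3) Initial Consonant Epenthesis: [uzetbos] → [tuzetbos]
(4) Regressive Voicing Assimilation: [tuzetbos] → [tuzedbos]

[tuzedbos]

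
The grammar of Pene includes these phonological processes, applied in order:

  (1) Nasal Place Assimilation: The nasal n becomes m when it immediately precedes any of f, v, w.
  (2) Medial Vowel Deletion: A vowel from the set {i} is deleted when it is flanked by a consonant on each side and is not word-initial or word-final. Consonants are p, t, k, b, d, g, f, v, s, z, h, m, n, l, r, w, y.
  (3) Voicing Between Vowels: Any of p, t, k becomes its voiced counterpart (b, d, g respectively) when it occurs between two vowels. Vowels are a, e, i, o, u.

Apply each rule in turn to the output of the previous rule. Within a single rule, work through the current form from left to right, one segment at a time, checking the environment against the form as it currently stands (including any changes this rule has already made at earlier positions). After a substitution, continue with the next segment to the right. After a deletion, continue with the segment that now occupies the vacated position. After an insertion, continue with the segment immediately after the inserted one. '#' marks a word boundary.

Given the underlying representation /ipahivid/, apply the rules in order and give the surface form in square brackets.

(1) Nasal Place Assimilation: no change — [ipahivid]
(2) Medial Vowel Deletion: [ipahivid] → [ipahvd]
(3) Voicing Between Vowels: [ipahvd] → [ibahvd]

[ibahvd]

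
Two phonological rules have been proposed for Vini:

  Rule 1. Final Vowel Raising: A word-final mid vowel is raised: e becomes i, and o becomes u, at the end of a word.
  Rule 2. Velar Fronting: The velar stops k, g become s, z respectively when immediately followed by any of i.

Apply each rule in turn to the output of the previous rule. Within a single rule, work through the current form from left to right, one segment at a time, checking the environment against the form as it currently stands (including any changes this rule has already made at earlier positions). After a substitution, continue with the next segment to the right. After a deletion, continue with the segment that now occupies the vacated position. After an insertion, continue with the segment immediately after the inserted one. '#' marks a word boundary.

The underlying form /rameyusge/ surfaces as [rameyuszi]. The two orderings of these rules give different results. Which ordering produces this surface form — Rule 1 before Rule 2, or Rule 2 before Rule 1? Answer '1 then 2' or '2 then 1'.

Order 1 then 2:
  1 Final Vowel Raising: [rameyusge] → [rameyusgi]
  2 Velar Fronting: [rameyusgi] → [rameyuszi]
  result: [rameyuszi]
Order 2 then 1:
  2 Velar Fronting: no change — [rameyusge]
  1 Final Vowel Raising: [rameyusge] → [rameyusgi]
  result: [rameyusgi]

1 then 2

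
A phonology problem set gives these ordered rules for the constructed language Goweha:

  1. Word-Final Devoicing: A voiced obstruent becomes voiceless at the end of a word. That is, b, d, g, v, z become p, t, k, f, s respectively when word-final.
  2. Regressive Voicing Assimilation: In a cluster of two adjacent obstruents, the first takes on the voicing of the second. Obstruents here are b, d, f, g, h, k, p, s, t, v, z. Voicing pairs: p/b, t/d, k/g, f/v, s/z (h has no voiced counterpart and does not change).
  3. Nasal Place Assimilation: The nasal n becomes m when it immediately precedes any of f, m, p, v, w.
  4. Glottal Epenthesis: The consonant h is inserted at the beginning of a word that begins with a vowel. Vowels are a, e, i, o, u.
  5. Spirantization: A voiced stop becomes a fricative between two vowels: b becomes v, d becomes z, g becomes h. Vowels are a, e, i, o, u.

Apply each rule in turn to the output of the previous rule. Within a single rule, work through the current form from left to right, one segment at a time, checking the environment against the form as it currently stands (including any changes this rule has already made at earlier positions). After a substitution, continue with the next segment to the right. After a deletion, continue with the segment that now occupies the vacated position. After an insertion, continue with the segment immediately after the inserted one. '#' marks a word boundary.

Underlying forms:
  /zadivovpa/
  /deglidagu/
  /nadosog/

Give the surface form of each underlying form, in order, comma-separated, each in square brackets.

[zazivofpa], [deglizahu], [nazosok]

/zadivovpa/:
  1 Word-Final Devoicing: no change — [zadivovpa]
  2 Regressive Voicing Assimilation: [zadivovpa] → [zadivofpa]
  3 Nasal Place Assimilation: no change — [zadivofpa]
  4 Glottal Epenthesis: no change — [zadivofpa]
  5 Spirantization: [zadivofpa] → [zazivofpa]
/deglidagu/:
  1 Word-Final Devoicing: no change — [deglidagu]
  2 Regressive Voicing Assimilation: no change — [deglidagu]
  3 Nasal Place Assimilation: no change — [deglidagu]
  4 Glottal Epenthesis: no change — [deglidagu]
  5 Spirantization: [deglidagu] → [deglizahu]
/nadosog/:
  1 Word-Final Devoicing: [nadosog] → [nadosok]
  2 Regressive Voicing Assimilation: no change — [nadosok]
  3 Nasal Place Assimilation: no change — [nadosok]
  4 Glottal Epenthesis: no change — [nadosok]
  5 Spirantization: [nadosok] → [nazosok]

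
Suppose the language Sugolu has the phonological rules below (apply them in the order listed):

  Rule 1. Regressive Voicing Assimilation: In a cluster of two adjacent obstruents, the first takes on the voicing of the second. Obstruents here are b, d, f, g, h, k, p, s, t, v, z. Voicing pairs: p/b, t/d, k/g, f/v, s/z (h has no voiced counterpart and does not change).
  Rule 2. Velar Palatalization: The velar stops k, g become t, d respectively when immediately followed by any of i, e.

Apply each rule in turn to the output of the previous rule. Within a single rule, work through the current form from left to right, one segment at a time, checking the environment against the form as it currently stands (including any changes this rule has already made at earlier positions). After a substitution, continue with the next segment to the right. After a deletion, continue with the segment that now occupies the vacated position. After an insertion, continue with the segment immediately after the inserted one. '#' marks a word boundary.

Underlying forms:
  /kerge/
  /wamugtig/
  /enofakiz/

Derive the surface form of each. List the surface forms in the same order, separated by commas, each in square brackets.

[terde], [wamuktig], [enofatiz]

/kerge/:
  Rule 1 Regressive Voicing Assimilation: no change — [kerge]
  Rule 2 Velar Palatalization: [kerge] → [terde]
/wamugtig/:
  Rule 1 Regressive Voicing Assimilation: [wamugtig] → [wamuktig]
  Rule 2 Velar Palatalization: no change — [wamuktig]
/enofakiz/:
  Rule 1 Regressive Voicing Assimilation: no change — [enofakiz]
  Rule 2 Velar Palatalization: [enofakiz] → [enofatiz]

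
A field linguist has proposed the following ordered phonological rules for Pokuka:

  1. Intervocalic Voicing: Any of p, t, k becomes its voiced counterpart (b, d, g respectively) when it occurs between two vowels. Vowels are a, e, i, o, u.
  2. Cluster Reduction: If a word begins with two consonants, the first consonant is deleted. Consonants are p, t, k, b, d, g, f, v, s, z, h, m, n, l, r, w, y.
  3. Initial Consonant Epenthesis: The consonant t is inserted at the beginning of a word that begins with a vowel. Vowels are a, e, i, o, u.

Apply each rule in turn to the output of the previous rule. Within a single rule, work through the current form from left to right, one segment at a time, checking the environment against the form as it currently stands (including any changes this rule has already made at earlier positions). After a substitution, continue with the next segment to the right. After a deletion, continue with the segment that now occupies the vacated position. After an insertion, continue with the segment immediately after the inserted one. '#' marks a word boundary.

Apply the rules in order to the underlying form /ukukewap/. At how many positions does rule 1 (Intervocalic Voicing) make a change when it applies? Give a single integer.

2

1 Intervocalic Voicing: [ukukewap] → [ugugewap]
2 Cluster Reduction: no change — [ugugewap]
3 Initial Consonant Epenthesis: [ugugewap] → [tugugewap]
Rule 1 changed 2 position(s).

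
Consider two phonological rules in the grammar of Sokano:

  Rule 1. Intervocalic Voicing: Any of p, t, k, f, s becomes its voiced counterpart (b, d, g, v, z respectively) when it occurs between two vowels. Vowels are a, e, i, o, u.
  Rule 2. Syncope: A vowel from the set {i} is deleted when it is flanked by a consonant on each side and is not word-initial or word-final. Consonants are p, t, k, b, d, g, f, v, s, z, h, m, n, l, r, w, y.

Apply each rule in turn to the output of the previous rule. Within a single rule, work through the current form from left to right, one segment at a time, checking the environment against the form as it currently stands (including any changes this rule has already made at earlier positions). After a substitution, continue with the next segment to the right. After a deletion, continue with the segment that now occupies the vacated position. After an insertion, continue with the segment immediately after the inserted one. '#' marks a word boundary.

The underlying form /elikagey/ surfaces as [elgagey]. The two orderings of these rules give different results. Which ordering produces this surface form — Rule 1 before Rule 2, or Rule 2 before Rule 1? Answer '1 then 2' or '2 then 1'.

1 then 2

Order 1 then 2:
  1 Intervocalic Voicing: [elikagey] → [eligagey]
  2 Syncope: [eligagey] → [elgagey]
  result: [elgagey]
Order 2 then 1:
  2 Syncope: [elikagey] → [elkagey]
  1 Intervocalic Voicing: no change — [elkagey]
  result: [elkagey]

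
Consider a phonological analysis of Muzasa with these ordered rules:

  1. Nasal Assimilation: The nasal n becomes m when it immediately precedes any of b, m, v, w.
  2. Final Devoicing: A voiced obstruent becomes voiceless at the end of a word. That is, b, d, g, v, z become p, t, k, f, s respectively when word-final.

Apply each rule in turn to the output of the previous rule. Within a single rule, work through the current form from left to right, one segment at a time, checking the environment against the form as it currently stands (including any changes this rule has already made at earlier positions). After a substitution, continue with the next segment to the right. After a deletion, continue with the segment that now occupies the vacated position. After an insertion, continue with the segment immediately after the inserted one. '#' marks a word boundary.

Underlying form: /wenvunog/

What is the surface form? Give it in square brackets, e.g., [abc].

[wemvunok]

1 Nasal Assimilation: [wenvunog] → [wemvunog]
2 Final Devoicing: [wemvunog] → [wemvunok]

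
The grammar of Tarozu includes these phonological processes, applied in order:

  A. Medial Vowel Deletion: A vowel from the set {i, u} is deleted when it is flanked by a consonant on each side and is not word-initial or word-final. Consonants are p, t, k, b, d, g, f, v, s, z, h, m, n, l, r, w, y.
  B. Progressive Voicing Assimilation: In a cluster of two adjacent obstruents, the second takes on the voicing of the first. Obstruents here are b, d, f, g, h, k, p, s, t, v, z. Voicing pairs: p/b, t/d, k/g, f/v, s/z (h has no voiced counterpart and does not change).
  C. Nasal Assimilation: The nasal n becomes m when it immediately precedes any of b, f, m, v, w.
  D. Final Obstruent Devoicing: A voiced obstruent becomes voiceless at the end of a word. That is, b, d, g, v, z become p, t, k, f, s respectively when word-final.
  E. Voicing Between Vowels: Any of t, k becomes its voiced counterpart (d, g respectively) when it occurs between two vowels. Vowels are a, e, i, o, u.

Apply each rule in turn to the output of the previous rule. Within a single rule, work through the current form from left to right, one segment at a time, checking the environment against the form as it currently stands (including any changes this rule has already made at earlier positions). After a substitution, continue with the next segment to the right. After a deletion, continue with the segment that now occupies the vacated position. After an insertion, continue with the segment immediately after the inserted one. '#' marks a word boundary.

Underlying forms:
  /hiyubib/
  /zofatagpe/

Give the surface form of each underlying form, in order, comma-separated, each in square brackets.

[hybp], [zofadagbe]

/hiyubib/:
  A Medial Vowel Deletion: [hiyubib] → [hybb]
  B Progressive Voicing Assimilation: no change — [hybb]
  C Nasal Assimilation: no change — [hybb]
  D Final Obstruent Devoicing: [hybb] → [hybp]
  E Voicing Between Vowels: no change — [hybp]
/zofatagpe/:
  A Medial Vowel Deletion: no change — [zofatagpe]
  B Progressive Voicing Assimilation: [zofatagpe] → [zofatagbe]
  C Nasal Assimilation: no change — [zofatagbe]
  D Final Obstruent Devoicing: no change — [zofatagbe]
  E Voicing Between Vowels: [zofatagbe] → [zofadagbe]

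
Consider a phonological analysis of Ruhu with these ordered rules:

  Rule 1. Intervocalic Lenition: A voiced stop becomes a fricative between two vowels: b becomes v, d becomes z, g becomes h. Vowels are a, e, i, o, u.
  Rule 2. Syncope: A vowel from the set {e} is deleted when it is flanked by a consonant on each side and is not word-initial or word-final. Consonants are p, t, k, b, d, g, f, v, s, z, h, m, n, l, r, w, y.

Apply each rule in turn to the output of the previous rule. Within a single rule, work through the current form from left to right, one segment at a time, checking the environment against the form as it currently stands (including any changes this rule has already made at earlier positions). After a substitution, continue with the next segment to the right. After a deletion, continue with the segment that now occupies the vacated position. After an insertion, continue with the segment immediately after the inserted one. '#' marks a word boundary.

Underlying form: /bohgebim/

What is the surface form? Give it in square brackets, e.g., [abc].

[bohgvim]

Rule 1 Intervocalic Lenition: [bohgebim] → [bohgevim]
Rule 2 Syncope: [bohgevim] → [bohgvim]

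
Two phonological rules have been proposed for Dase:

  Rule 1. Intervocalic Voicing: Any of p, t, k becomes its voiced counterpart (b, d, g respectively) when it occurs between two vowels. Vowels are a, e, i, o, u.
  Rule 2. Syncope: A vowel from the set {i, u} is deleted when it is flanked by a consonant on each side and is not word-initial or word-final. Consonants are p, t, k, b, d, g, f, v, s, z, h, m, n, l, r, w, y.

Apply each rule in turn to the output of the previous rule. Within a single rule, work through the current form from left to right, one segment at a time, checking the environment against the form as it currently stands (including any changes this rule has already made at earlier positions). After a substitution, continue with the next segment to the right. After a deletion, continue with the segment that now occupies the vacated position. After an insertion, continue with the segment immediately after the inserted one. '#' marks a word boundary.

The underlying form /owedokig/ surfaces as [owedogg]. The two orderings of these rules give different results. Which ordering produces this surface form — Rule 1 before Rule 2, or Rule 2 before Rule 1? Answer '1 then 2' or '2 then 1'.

1 then 2

Order 1 then 2:
  1 Intervocalic Voicing: [owedokig] → [owedogig]
  2 Syncope: [owedogig] → [owedogg]
  result: [owedogg]
Order 2 then 1:
  2 Syncope: [owedokig] → [owedokg]
  1 Intervocalic Voicing: no change — [owedokg]
  result: [owedokg]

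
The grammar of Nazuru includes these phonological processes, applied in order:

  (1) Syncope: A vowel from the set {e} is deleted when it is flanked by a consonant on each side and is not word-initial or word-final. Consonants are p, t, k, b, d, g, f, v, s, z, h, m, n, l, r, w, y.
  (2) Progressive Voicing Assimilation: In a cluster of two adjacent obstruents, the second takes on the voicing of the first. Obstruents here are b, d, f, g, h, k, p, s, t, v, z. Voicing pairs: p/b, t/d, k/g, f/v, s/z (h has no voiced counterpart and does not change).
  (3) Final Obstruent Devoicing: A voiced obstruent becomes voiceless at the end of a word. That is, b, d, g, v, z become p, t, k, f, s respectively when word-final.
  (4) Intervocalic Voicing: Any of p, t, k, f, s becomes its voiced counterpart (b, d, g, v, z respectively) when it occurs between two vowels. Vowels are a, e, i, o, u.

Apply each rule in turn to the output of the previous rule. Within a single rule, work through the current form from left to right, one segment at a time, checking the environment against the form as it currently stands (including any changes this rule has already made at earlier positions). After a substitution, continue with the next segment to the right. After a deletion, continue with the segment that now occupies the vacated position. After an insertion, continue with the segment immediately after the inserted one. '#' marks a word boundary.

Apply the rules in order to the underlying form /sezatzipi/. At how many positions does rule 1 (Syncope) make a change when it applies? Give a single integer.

(1) Syncope: [sezatzipi] → [szatzipi]
(2) Progressive Voicing Assimilation: [szatzipi] → [ssatsipi]
(3) Final Obstruent Devoicing: no change — [ssatsipi]
(4) Intervocalic Voicing: [ssatsipi] → [ssatsibi]
Rule 1 changed 1 position(s).

1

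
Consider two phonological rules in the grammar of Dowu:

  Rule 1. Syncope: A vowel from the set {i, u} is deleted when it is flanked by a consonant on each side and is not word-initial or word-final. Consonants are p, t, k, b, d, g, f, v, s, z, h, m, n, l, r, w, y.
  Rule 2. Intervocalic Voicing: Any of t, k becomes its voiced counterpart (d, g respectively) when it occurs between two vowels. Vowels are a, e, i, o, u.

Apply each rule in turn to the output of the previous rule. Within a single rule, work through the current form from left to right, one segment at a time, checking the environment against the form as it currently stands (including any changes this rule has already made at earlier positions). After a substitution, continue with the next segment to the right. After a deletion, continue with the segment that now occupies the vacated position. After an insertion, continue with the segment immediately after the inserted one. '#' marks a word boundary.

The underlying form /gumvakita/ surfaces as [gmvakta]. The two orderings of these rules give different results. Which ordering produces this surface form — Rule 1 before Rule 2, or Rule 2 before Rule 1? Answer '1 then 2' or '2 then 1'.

Order 1 then 2:
  1 Syncope: [gumvakita] → [gmvakta]
  2 Intervocalic Voicing: no change — [gmvakta]
  result: [gmvakta]
Order 2 then 1:
  2 Intervocalic Voicing: [gumvakita] → [gumvagida]
  1 Syncope: [gumvagida] → [gmvagda]
  result: [gmvagda]

1 then 2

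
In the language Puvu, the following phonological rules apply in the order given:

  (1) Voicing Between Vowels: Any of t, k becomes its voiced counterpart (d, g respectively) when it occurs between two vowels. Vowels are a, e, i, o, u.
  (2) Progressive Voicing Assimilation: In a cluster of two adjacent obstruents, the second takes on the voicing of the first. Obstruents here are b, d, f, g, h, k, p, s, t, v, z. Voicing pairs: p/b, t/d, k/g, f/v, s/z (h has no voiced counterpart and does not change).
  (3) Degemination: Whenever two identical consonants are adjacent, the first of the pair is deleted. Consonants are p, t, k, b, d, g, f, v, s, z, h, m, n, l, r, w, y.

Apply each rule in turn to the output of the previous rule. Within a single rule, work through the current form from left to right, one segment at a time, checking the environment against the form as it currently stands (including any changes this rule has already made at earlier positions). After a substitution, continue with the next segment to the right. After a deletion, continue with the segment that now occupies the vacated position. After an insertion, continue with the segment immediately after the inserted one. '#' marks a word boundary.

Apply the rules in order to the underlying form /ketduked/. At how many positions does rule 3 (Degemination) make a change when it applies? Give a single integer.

1

(1) Voicing Between Vowels: [ketduked] → [ketduged]
(2) Progressive Voicing Assimilation: [ketduged] → [kettuged]
(3) Degemination: [kettuged] → [ketuged]
Rule 3 changed 1 position(s).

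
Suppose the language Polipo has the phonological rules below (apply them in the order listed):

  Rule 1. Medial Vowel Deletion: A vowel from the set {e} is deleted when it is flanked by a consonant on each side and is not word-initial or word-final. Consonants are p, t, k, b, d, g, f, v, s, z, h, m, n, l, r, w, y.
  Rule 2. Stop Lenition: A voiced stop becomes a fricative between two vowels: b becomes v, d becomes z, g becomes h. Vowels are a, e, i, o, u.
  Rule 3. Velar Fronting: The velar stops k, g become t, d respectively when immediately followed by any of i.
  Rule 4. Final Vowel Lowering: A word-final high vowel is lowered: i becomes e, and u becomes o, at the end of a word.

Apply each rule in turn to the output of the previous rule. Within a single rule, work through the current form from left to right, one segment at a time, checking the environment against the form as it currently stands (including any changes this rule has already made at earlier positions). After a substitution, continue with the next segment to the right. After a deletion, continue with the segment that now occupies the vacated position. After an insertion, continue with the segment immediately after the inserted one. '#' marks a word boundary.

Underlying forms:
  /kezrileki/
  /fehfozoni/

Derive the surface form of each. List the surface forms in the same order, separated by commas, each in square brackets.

/kezrileki/:
  Rule 1 Medial Vowel Deletion: [kezrileki] → [kzrilki]
  Rule 2 Stop Lenition: no change — [kzrilki]
  Rule 3 Velar Fronting: [kzrilki] → [kzrilti]
  Rule 4 Final Vowel Lowering: [kzrilti] → [kzrilte]
/fehfozoni/:
  Rule 1 Medial Vowel Deletion: [fehfozoni] → [fhfozoni]
  Rule 2 Stop Lenition: no change — [fhfozoni]
  Rule 3 Velar Fronting: no change — [fhfozoni]
  Rule 4 Final Vowel Lowering: [fhfozoni] → [fhfozone]

[kzrilte], [fhfozone]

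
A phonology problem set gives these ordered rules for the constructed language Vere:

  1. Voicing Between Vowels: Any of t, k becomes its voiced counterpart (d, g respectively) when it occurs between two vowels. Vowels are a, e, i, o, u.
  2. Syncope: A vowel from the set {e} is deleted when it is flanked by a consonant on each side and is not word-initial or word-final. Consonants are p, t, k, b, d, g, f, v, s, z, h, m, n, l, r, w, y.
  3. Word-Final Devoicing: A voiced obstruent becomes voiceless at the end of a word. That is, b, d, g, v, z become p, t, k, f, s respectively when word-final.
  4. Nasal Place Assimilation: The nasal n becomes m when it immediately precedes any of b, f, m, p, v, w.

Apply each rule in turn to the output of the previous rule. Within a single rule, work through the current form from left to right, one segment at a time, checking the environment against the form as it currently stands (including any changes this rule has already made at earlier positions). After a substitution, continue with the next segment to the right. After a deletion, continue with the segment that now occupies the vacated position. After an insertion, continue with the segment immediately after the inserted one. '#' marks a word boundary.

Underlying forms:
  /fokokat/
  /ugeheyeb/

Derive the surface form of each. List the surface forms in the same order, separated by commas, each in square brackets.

/fokokat/:
  1 Voicing Between Vowels: [fokokat] → [fogogat]
  2 Syncope: no change — [fogogat]
  3 Word-Final Devoicing: no change — [fogogat]
  4 Nasal Place Assimilation: no change — [fogogat]
/ugeheyeb/:
  1 Voicing Between Vowels: no change — [ugeheyeb]
  2 Syncope: [ugeheyeb] → [ughyb]
  3 Word-Final Devoicing: [ughyb] → [ughyp]
  4 Nasal Place Assimilation: no change — [ughyp]

[fogogat], [ughyp]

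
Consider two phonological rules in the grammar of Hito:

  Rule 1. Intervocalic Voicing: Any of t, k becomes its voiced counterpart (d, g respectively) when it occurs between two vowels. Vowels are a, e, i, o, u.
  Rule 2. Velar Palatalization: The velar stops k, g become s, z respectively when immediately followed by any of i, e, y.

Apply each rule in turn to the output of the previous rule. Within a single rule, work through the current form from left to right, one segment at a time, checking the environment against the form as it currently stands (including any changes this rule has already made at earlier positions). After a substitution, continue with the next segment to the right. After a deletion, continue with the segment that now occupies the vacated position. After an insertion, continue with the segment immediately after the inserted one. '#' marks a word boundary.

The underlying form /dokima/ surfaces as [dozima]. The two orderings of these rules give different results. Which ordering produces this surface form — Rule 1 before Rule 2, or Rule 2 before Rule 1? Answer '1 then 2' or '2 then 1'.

1 then 2

Order 1 then 2:
  1 Intervocalic Voicing: [dokima] → [dogima]
  2 Velar Palatalization: [dogima] → [dozima]
  result: [dozima]
Order 2 then 1:
  2 Velar Palatalization: [dokima] → [dosima]
  1 Intervocalic Voicing: no change — [dosima]
  result: [dosima]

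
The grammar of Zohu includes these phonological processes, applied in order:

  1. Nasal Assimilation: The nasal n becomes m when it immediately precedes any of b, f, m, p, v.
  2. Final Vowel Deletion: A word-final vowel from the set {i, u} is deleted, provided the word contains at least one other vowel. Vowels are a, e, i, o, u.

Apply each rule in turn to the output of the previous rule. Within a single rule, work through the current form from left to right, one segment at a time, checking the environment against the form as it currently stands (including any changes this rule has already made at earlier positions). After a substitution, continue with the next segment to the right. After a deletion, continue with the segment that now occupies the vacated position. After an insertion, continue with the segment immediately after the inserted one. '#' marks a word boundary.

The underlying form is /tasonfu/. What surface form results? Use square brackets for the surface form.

[tasomf]

1 Nasal Assimilation: [tasonfu] → [tasomfu]
2 Final Vowel Deletion: [tasomfu] → [tasomf]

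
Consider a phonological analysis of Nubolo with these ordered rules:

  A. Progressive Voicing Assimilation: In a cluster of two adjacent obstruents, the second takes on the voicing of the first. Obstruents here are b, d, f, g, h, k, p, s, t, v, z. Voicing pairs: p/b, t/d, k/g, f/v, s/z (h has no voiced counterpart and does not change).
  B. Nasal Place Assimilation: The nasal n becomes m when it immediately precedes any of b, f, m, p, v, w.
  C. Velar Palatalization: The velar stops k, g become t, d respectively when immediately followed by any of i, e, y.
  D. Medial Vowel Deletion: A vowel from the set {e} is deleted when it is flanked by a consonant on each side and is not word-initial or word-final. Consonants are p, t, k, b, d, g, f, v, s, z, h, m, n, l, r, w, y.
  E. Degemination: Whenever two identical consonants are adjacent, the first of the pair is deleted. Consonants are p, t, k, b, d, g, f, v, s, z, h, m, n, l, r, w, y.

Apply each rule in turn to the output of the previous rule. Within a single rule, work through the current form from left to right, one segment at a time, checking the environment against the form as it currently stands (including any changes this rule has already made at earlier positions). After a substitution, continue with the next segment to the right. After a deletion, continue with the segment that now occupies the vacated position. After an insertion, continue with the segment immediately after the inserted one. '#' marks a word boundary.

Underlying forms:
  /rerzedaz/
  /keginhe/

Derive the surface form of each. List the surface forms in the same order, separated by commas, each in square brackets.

/rerzedaz/:
  A Progressive Voicing Assimilation: no change — [rerzedaz]
  B Nasal Place Assimilation: no change — [rerzedaz]
  C Velar Palatalization: no change — [rerzedaz]
  D Medial Vowel Deletion: [rerzedaz] → [rrzdaz]
  E Degemination: [rrzdaz] → [rzdaz]
/keginhe/:
  A Progressive Voicing Assimilation: no change — [keginhe]
  B Nasal Place Assimilation: no change — [keginhe]
  C Velar Palatalization: [keginhe] → [tedinhe]
  D Medial Vowel Deletion: [tedinhe] → [tdinhe]
  E Degemination: no change — [tdinhe]

[rzdaz], [tdinhe]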